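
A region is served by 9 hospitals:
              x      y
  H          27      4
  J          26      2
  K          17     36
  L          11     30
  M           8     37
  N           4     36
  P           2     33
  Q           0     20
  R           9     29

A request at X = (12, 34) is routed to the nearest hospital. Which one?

L

Since √ is increasing, it suffices to compare squared distances:
|XH|² = (12−27)² + (34−4)² = 225 + 900 = 1125
|XJ|² = (12−26)² + (34−2)² = 196 + 1024 = 1220
|XK|² = (12−17)² + (34−36)² = 25 + 4 = 29
|XL|² = (12−11)² + (34−30)² = 1 + 16 = 17
|XM|² = (12−8)² + (34−37)² = 16 + 9 = 25
|XN|² = (12−4)² + (34−36)² = 64 + 4 = 68
|XP|² = (12−2)² + (34−33)² = 100 + 1 = 101
|XQ|² = (12−0)² + (34−20)² = 144 + 196 = 340
|XR|² = (12−9)² + (34−29)² = 9 + 25 = 34
L is nearest.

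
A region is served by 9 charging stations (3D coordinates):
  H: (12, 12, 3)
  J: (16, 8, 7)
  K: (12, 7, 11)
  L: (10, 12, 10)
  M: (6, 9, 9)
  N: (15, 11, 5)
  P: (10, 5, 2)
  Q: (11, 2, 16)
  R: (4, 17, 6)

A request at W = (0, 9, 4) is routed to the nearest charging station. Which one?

Compare squared distances (the ordering matches that of the actual distances):
|WH|² = 144 + 9 + 1 = 154
|WJ|² = 256 + 1 + 9 = 266
|WK|² = 144 + 4 + 49 = 197
|WL|² = 100 + 9 + 36 = 145
|WM|² = 36 + 0 + 25 = 61
|WN|² = 225 + 4 + 1 = 230
|WP|² = 100 + 16 + 4 = 120
|WQ|² = 121 + 49 + 144 = 314
|WR|² = 16 + 64 + 4 = 84
Minimum is at M.

M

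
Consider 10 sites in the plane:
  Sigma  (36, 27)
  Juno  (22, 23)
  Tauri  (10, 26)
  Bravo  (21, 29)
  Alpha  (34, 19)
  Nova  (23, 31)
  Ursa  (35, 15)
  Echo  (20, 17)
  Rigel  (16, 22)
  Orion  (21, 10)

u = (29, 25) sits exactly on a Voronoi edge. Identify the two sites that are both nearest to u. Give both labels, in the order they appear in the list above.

Squared distances from u to each site:
d²(u, Sigma) = 49 + 4 = 53
d²(u, Juno) = 49 + 4 = 53
d²(u, Tauri) = 361 + 1 = 362
d²(u, Bravo) = 64 + 16 = 80
d²(u, Alpha) = 25 + 36 = 61
d²(u, Nova) = 36 + 36 = 72
d²(u, Ursa) = 36 + 100 = 136
d²(u, Echo) = 81 + 64 = 145
d²(u, Rigel) = 169 + 9 = 178
d²(u, Orion) = 64 + 225 = 289
u is equidistant from Sigma and Juno (both at squared distance 53), and every other site is strictly farther — so u lies on the Sigma–Juno Voronoi edge.

Sigma and Juno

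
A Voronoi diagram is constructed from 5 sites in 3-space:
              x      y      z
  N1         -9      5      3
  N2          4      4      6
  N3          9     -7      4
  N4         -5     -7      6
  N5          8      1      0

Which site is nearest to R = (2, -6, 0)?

Squared Euclidean distances:
|RN1|² = (2−(-9))² + (-6−5)² + (0−3)² = 121 + 121 + 9 = 251
|RN2|² = (2−4)² + (-6−4)² + (0−6)² = 4 + 100 + 36 = 140
|RN3|² = (2−9)² + (-6−(-7))² + (0−4)² = 49 + 1 + 16 = 66
|RN4|² = (2−(-5))² + (-6−(-7))² + (0−6)² = 49 + 1 + 36 = 86
|RN5|² = (2−8)² + (-6−1)² + (0−0)² = 36 + 49 + 0 = 85
Minimum is at N3.

N3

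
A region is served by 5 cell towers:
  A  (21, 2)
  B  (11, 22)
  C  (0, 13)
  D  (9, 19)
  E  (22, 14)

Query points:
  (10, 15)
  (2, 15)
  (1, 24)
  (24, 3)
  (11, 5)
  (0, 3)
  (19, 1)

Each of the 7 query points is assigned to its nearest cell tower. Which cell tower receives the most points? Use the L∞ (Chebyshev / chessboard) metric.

(10, 15) — d to each: A:13, B:7, C:10, D:4, E:12 → nearest is D
(2, 15) — d to each: A:19, B:9, C:2, D:7, E:20 → nearest is C
(1, 24) — d to each: A:22, B:10, C:11, D:8, E:21 → nearest is D
(24, 3) — d to each: A:3, B:19, C:24, D:16, E:11 → nearest is A
(11, 5) — d to each: A:10, B:17, C:11, D:14, E:11 → nearest is A
(0, 3) — d to each: A:21, B:19, C:10, D:16, E:22 → nearest is C
(19, 1) — d to each: A:2, B:21, C:19, D:18, E:13 → nearest is A
Tally — A:3, C:2, D:2. A captures the most (3).

A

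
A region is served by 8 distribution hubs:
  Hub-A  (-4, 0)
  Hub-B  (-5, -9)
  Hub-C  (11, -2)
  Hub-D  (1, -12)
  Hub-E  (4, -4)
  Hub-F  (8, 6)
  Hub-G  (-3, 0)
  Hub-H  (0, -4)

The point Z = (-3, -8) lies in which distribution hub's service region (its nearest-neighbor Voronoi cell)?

Squared Euclidean distances:
d²(Z, Hub-A) = (-3−(-4))² + (-8−0)² = 1 + 64 = 65
d²(Z, Hub-B) = (-3−(-5))² + (-8−(-9))² = 4 + 1 = 5
d²(Z, Hub-C) = (-3−11)² + (-8−(-2))² = 196 + 36 = 232
d²(Z, Hub-D) = (-3−1)² + (-8−(-12))² = 16 + 16 = 32
d²(Z, Hub-E) = (-3−4)² + (-8−(-4))² = 49 + 16 = 65
d²(Z, Hub-F) = (-3−8)² + (-8−6)² = 121 + 196 = 317
d²(Z, Hub-G) = (-3−(-3))² + (-8−0)² = 0 + 64 = 64
d²(Z, Hub-H) = (-3−0)² + (-8−(-4))² = 9 + 16 = 25
Minimum is at Hub-B.

Hub-B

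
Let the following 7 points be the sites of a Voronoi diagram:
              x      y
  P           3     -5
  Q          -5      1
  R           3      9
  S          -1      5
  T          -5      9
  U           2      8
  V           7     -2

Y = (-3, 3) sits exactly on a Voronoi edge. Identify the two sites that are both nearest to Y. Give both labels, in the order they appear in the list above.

Q and S

Squared distances from Y to each site:
|YP|² = (-3−3)² + (3−(-5))² = 36 + 64 = 100
|YQ|² = (-3−(-5))² + (3−1)² = 4 + 4 = 8
|YR|² = (-3−3)² + (3−9)² = 36 + 36 = 72
|YS|² = (-3−(-1))² + (3−5)² = 4 + 4 = 8
|YT|² = (-3−(-5))² + (3−9)² = 4 + 36 = 40
|YU|² = (-3−2)² + (3−8)² = 25 + 25 = 50
|YV|² = (-3−7)² + (3−(-2))² = 100 + 25 = 125
Y is equidistant from Q and S (both at squared distance 8), and every other site is strictly farther — so Y lies on the Q–S Voronoi edge.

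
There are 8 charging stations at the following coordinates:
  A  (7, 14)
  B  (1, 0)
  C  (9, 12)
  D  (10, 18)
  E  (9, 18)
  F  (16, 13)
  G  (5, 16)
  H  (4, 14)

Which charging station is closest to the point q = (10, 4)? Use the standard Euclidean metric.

Squared Euclidean distances:
|qA|² = (10−7)² + (4−14)² = 9 + 100 = 109
|qB|² = (10−1)² + (4−0)² = 81 + 16 = 97
|qC|² = (10−9)² + (4−12)² = 1 + 64 = 65
|qD|² = (10−10)² + (4−18)² = 0 + 196 = 196
|qE|² = (10−9)² + (4−18)² = 1 + 196 = 197
|qF|² = (10−16)² + (4−13)² = 36 + 81 = 117
|qG|² = (10−5)² + (4−16)² = 25 + 144 = 169
|qH|² = (10−4)² + (4−14)² = 36 + 100 = 136
The smallest is to C, so q lies in the Voronoi region of C.

C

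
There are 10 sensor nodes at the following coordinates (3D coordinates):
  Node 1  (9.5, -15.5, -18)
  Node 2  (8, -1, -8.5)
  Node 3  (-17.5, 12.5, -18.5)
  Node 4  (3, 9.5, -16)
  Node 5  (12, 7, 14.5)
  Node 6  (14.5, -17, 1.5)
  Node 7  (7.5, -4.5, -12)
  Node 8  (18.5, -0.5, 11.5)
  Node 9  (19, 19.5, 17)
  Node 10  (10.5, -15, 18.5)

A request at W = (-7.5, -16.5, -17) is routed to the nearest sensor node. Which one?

Since √ is increasing, it suffices to compare squared distances:
d²(W, Node 1) = (-7.5−9.5)² + (-16.5−(-15.5))² + (-17−(-18))² = 289 + 1 + 1 = 291
d²(W, Node 2) = (-7.5−8)² + (-16.5−(-1))² + (-17−(-8.5))² = 240.25 + 240.25 + 72.25 = 552.75
d²(W, Node 3) = (-7.5−(-17.5))² + (-16.5−12.5)² + (-17−(-18.5))² = 100 + 841 + 2.25 = 943.25
d²(W, Node 4) = (-7.5−3)² + (-16.5−9.5)² + (-17−(-16))² = 110.25 + 676 + 1 = 787.25
d²(W, Node 5) = (-7.5−12)² + (-16.5−7)² + (-17−14.5)² = 380.25 + 552.25 + 992.25 = 1924.75
d²(W, Node 6) = (-7.5−14.5)² + (-16.5−(-17))² + (-17−1.5)² = 484 + 0.25 + 342.25 = 826.5
d²(W, Node 7) = (-7.5−7.5)² + (-16.5−(-4.5))² + (-17−(-12))² = 225 + 144 + 25 = 394
d²(W, Node 8) = (-7.5−18.5)² + (-16.5−(-0.5))² + (-17−11.5)² = 676 + 256 + 812.25 = 1744.25
d²(W, Node 9) = (-7.5−19)² + (-16.5−19.5)² + (-17−17)² = 702.25 + 1296 + 1156 = 3154.25
d²(W, Node 10) = (-7.5−10.5)² + (-16.5−(-15))² + (-17−18.5)² = 324 + 2.25 + 1260.25 = 1586.5
Minimum is at Node 1.

Node 1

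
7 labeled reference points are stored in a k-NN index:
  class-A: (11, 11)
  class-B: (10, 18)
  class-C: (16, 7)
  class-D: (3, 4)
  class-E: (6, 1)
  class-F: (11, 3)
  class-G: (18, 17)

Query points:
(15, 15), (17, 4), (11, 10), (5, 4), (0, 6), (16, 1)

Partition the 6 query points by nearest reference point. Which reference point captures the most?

(15, 15) — d² to each: class-A:32, class-B:34, class-C:65, class-D:265, class-E:277, class-F:160, class-G:13 → nearest is class-G
(17, 4) — d² to each: class-A:85, class-B:245, class-C:10, class-D:196, class-E:130, class-F:37, class-G:170 → nearest is class-C
(11, 10) — d² to each: class-A:1, class-B:65, class-C:34, class-D:100, class-E:106, class-F:49, class-G:98 → nearest is class-A
(5, 4) — d² to each: class-A:85, class-B:221, class-C:130, class-D:4, class-E:10, class-F:37, class-G:338 → nearest is class-D
(0, 6) — d² to each: class-A:146, class-B:244, class-C:257, class-D:13, class-E:61, class-F:130, class-G:445 → nearest is class-D
(16, 1) — d² to each: class-A:125, class-B:325, class-C:36, class-D:178, class-E:100, class-F:29, class-G:260 → nearest is class-F
Tally — class-A:1, class-C:1, class-D:2, class-F:1, class-G:1. class-D captures the most (2).

class-D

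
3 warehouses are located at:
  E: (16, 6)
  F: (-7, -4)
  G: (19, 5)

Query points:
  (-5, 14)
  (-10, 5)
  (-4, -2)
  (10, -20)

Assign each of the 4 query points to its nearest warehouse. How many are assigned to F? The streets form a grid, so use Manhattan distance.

(-5, 14) — d to each: E:29, F:20, G:33 → nearest is F
(-10, 5) — d to each: E:27, F:12, G:29 → nearest is F
(-4, -2) — d to each: E:28, F:5, G:30 → nearest is F
(10, -20) — d to each: E:32, F:33, G:34 → nearest is E
3 of the 4 points have F as nearest.

3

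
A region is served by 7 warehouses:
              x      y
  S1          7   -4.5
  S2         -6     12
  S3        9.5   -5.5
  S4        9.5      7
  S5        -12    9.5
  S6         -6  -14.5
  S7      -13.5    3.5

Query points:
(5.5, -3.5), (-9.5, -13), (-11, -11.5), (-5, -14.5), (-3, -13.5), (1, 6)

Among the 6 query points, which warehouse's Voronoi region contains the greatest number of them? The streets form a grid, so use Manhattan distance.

(5.5, -3.5) — d to each: S1:2.5, S2:27, S3:6, S4:14.5, S5:30.5, S6:22.5, S7:26 → nearest is S1
(-9.5, -13) — d to each: S1:25, S2:28.5, S3:26.5, S4:39, S5:25, S6:5, S7:20.5 → nearest is S6
(-11, -11.5) — d to each: S1:25, S2:28.5, S3:26.5, S4:39, S5:22, S6:8, S7:17.5 → nearest is S6
(-5, -14.5) — d to each: S1:22, S2:27.5, S3:23.5, S4:36, S5:31, S6:1, S7:26.5 → nearest is S6
(-3, -13.5) — d to each: S1:19, S2:28.5, S3:20.5, S4:33, S5:32, S6:4, S7:27.5 → nearest is S6
(1, 6) — d to each: S1:16.5, S2:13, S3:20, S4:9.5, S5:16.5, S6:27.5, S7:17 → nearest is S4
Tally — S1:1, S4:1, S6:4. S6 captures the most (4).

S6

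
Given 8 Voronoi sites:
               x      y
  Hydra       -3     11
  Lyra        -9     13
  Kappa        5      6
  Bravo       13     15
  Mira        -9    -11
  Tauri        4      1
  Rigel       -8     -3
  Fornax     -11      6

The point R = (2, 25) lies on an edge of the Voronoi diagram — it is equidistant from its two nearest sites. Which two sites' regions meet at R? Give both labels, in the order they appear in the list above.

Hydra and Bravo

Squared distances from R to each site:
d²(R, Hydra) = 25 + 196 = 221
d²(R, Lyra) = 121 + 144 = 265
d²(R, Kappa) = 9 + 361 = 370
d²(R, Bravo) = 121 + 100 = 221
d²(R, Mira) = 121 + 1296 = 1417
d²(R, Tauri) = 4 + 576 = 580
d²(R, Rigel) = 100 + 784 = 884
d²(R, Fornax) = 169 + 361 = 530
R is equidistant from Hydra and Bravo (both at squared distance 221), and every other site is strictly farther — so R lies on the Hydra–Bravo Voronoi edge.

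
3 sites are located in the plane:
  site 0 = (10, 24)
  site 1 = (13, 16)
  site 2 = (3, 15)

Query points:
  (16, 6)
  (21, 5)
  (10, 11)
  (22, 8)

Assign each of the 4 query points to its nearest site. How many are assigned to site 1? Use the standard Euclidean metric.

4

(16, 6) — d² to each: site 0:360, site 1:109, site 2:250 → nearest is site 1
(21, 5) — d² to each: site 0:482, site 1:185, site 2:424 → nearest is site 1
(10, 11) — d² to each: site 0:169, site 1:34, site 2:65 → nearest is site 1
(22, 8) — d² to each: site 0:400, site 1:145, site 2:410 → nearest is site 1
4 of the 4 points have site 1 as nearest.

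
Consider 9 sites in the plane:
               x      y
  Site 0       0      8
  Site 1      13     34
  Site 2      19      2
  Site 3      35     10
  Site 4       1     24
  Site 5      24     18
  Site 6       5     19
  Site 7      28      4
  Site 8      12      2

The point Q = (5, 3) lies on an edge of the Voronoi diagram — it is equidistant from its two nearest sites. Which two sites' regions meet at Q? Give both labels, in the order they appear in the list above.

Squared distances from Q to each site:
d²(Q, Site 0) = (5−0)² + (3−8)² = 25 + 25 = 50
d²(Q, Site 1) = (5−13)² + (3−34)² = 64 + 961 = 1025
d²(Q, Site 2) = (5−19)² + (3−2)² = 196 + 1 = 197
d²(Q, Site 3) = (5−35)² + (3−10)² = 900 + 49 = 949
d²(Q, Site 4) = (5−1)² + (3−24)² = 16 + 441 = 457
d²(Q, Site 5) = (5−24)² + (3−18)² = 361 + 225 = 586
d²(Q, Site 6) = (5−5)² + (3−19)² = 0 + 256 = 256
d²(Q, Site 7) = (5−28)² + (3−4)² = 529 + 1 = 530
d²(Q, Site 8) = (5−12)² + (3−2)² = 49 + 1 = 50
Q is equidistant from Site 0 and Site 8 (both at squared distance 50), and every other site is strictly farther — so Q lies on the Site 0–Site 8 Voronoi edge.

Site 0 and Site 8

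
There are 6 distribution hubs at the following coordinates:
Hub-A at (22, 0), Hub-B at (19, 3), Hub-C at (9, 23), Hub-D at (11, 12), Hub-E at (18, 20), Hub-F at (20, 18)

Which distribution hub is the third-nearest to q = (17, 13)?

Squared Euclidean distances:
d²(q, Hub-A) = (17−22)² + (13−0)² = 25 + 169 = 194
d²(q, Hub-B) = (17−19)² + (13−3)² = 4 + 100 = 104
d²(q, Hub-C) = (17−9)² + (13−23)² = 64 + 100 = 164
d²(q, Hub-D) = (17−11)² + (13−12)² = 36 + 1 = 37
d²(q, Hub-E) = (17−18)² + (13−20)² = 1 + 49 = 50
d²(q, Hub-F) = (17−20)² + (13−18)² = 9 + 25 = 34
Sorted ascending: Hub-F, Hub-D, Hub-E, Hub-B, … — the third-nearest is Hub-E.

Hub-E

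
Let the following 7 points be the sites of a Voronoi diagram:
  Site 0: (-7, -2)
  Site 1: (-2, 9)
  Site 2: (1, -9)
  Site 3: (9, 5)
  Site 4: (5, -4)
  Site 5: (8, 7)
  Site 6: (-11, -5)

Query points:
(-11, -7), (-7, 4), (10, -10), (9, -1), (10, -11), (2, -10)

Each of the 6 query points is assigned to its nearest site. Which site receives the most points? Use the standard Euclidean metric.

(-11, -7) — d² to each: Site 0:41, Site 1:337, Site 2:148, Site 3:544, Site 4:265, Site 5:557, Site 6:4 → nearest is Site 6
(-7, 4) — d² to each: Site 0:36, Site 1:50, Site 2:233, Site 3:257, Site 4:208, Site 5:234, Site 6:97 → nearest is Site 0
(10, -10) — d² to each: Site 0:353, Site 1:505, Site 2:82, Site 3:226, Site 4:61, Site 5:293, Site 6:466 → nearest is Site 4
(9, -1) — d² to each: Site 0:257, Site 1:221, Site 2:128, Site 3:36, Site 4:25, Site 5:65, Site 6:416 → nearest is Site 4
(10, -11) — d² to each: Site 0:370, Site 1:544, Site 2:85, Site 3:257, Site 4:74, Site 5:328, Site 6:477 → nearest is Site 4
(2, -10) — d² to each: Site 0:145, Site 1:377, Site 2:2, Site 3:274, Site 4:45, Site 5:325, Site 6:194 → nearest is Site 2
Tally — Site 0:1, Site 2:1, Site 4:3, Site 6:1. Site 4 captures the most (3).

Site 4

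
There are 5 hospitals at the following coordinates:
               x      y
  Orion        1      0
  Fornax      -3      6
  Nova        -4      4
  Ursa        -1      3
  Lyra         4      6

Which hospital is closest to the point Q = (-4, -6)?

Since √ is increasing, it suffices to compare squared distances:
d²(Q, Orion) = (-4−1)² + (-6−0)² = 25 + 36 = 61
d²(Q, Fornax) = (-4−(-3))² + (-6−6)² = 1 + 144 = 145
d²(Q, Nova) = (-4−(-4))² + (-6−4)² = 0 + 100 = 100
d²(Q, Ursa) = (-4−(-1))² + (-6−3)² = 9 + 81 = 90
d²(Q, Lyra) = (-4−4)² + (-6−6)² = 64 + 144 = 208
Minimum is at Orion.

Orion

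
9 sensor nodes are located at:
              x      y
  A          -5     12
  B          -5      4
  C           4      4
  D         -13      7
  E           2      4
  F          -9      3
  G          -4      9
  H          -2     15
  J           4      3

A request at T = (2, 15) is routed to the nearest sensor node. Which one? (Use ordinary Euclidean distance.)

H

Since √ is increasing, it suffices to compare squared distances:
|TA|² = (2−(-5))² + (15−12)² = 49 + 9 = 58
|TB|² = (2−(-5))² + (15−4)² = 49 + 121 = 170
|TC|² = (2−4)² + (15−4)² = 4 + 121 = 125
|TD|² = (2−(-13))² + (15−7)² = 225 + 64 = 289
|TE|² = (2−2)² + (15−4)² = 0 + 121 = 121
|TF|² = (2−(-9))² + (15−3)² = 121 + 144 = 265
|TG|² = (2−(-4))² + (15−9)² = 36 + 36 = 72
|TH|² = (2−(-2))² + (15−15)² = 16 + 0 = 16
|TJ|² = (2−4)² + (15−3)² = 4 + 144 = 148
Minimum is at H.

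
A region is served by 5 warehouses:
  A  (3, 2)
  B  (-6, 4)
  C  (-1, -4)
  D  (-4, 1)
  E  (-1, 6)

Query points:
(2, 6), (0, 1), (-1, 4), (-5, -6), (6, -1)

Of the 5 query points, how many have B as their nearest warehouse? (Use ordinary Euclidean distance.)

0

(2, 6) — d² to each: A:17, B:68, C:109, D:61, E:9 → nearest is E
(0, 1) — d² to each: A:10, B:45, C:26, D:16, E:26 → nearest is A
(-1, 4) — d² to each: A:20, B:25, C:64, D:18, E:4 → nearest is E
(-5, -6) — d² to each: A:128, B:101, C:20, D:50, E:160 → nearest is C
(6, -1) — d² to each: A:18, B:169, C:58, D:104, E:98 → nearest is A
0 of the 5 points have B as nearest.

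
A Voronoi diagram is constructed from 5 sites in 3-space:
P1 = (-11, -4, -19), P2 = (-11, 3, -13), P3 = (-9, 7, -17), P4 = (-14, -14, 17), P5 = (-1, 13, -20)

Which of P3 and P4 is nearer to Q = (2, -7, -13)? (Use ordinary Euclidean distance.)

Compare squared distances:
|QP3|² = (2−(-9))² + (-7−7)² + (-13−(-17))² = 121 + 196 + 16 = 333
|QP4|² = (2−(-14))² + (-7−(-14))² + (-13−17)² = 256 + 49 + 900 = 1205
333 < 1205, so P3 is closer.

P3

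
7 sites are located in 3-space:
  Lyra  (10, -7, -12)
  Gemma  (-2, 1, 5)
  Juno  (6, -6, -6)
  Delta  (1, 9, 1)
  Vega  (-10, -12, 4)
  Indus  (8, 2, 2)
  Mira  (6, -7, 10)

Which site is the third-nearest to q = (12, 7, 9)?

Mira

Squared Euclidean distances:
d²(q, Lyra) = (12−10)² + (7−(-7))² + (9−(-12))² = 4 + 196 + 441 = 641
d²(q, Gemma) = (12−(-2))² + (7−1)² + (9−5)² = 196 + 36 + 16 = 248
d²(q, Juno) = (12−6)² + (7−(-6))² + (9−(-6))² = 36 + 169 + 225 = 430
d²(q, Delta) = (12−1)² + (7−9)² + (9−1)² = 121 + 4 + 64 = 189
d²(q, Vega) = (12−(-10))² + (7−(-12))² + (9−4)² = 484 + 361 + 25 = 870
d²(q, Indus) = (12−8)² + (7−2)² + (9−2)² = 16 + 25 + 49 = 90
d²(q, Mira) = (12−6)² + (7−(-7))² + (9−10)² = 36 + 196 + 1 = 233
Sorted ascending: Indus, Delta, Mira, Gemma, … — the third-nearest is Mira.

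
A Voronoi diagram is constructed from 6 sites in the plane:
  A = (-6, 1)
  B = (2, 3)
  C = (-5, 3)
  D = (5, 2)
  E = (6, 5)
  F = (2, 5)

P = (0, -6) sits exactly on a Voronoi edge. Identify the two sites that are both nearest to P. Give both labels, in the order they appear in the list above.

A and B

Squared distances from P to each site:
|PA|² = (0−(-6))² + (-6−1)² = 36 + 49 = 85
|PB|² = (0−2)² + (-6−3)² = 4 + 81 = 85
|PC|² = (0−(-5))² + (-6−3)² = 25 + 81 = 106
|PD|² = (0−5)² + (-6−2)² = 25 + 64 = 89
|PE|² = (0−6)² + (-6−5)² = 36 + 121 = 157
|PF|² = (0−2)² + (-6−5)² = 4 + 121 = 125
P is equidistant from A and B (both at squared distance 85), and every other site is strictly farther — so P lies on the A–B Voronoi edge.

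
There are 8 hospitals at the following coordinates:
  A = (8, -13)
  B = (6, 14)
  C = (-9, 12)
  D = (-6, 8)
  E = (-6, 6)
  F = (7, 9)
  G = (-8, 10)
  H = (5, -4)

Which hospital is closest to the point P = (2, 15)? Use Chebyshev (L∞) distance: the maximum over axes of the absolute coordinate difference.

d(P,A) = max(6, 28) = 28
d(P,B) = max(4, 1) = 4
d(P,C) = max(11, 3) = 11
d(P,D) = max(8, 7) = 8
d(P,E) = max(8, 9) = 9
d(P,F) = max(5, 6) = 6
d(P,G) = max(10, 5) = 10
d(P,H) = max(3, 19) = 19
The smallest is to B, so P lies in the Voronoi region of B.

B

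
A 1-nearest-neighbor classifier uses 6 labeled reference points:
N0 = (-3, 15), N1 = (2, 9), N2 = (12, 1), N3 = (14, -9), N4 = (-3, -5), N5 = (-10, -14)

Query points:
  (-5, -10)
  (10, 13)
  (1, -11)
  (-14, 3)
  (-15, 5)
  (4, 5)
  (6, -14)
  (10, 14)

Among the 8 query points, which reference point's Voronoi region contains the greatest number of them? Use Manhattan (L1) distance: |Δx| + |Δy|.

(-5, -10) — d to each: N0:27, N1:26, N2:28, N3:20, N4:7, N5:9 → nearest is N4
(10, 13) — d to each: N0:15, N1:12, N2:14, N3:26, N4:31, N5:47 → nearest is N1
(1, -11) — d to each: N0:30, N1:21, N2:23, N3:15, N4:10, N5:14 → nearest is N4
(-14, 3) — d to each: N0:23, N1:22, N2:28, N3:40, N4:19, N5:21 → nearest is N4
(-15, 5) — d to each: N0:22, N1:21, N2:31, N3:43, N4:22, N5:24 → nearest is N1
(4, 5) — d to each: N0:17, N1:6, N2:12, N3:24, N4:17, N5:33 → nearest is N1
(6, -14) — d to each: N0:38, N1:27, N2:21, N3:13, N4:18, N5:16 → nearest is N3
(10, 14) — d to each: N0:14, N1:13, N2:15, N3:27, N4:32, N5:48 → nearest is N1
Tally — N1:4, N3:1, N4:3. N1 captures the most (4).

N1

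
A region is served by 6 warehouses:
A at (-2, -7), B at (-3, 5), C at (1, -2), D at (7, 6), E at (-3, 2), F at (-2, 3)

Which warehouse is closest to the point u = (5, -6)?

Compare squared distances (the ordering matches that of the actual distances):
|uA|² = (5−(-2))² + (-6−(-7))² = 49 + 1 = 50
|uB|² = (5−(-3))² + (-6−5)² = 64 + 121 = 185
|uC|² = (5−1)² + (-6−(-2))² = 16 + 16 = 32
|uD|² = (5−7)² + (-6−6)² = 4 + 144 = 148
|uE|² = (5−(-3))² + (-6−2)² = 64 + 64 = 128
|uF|² = (5−(-2))² + (-6−3)² = 49 + 81 = 130
Minimum is at C.

C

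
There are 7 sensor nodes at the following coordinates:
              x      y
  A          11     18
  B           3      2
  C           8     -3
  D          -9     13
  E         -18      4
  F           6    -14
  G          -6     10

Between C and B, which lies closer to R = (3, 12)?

B

Compare squared distances:
|RC|² = (3−8)² + (12−(-3))² = 25 + 225 = 250
|RB|² = (3−3)² + (12−2)² = 0 + 100 = 100
250 > 100, so B is closer.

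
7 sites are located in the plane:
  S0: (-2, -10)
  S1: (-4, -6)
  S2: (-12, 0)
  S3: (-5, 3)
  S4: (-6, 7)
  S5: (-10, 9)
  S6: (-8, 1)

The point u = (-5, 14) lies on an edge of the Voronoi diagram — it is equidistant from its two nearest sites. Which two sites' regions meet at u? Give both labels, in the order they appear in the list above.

Squared distances from u to each site:
|uS0|² = 9 + 576 = 585
|uS1|² = 1 + 400 = 401
|uS2|² = 49 + 196 = 245
|uS3|² = 0 + 121 = 121
|uS4|² = 1 + 49 = 50
|uS5|² = 25 + 25 = 50
|uS6|² = 9 + 169 = 178
u is equidistant from S4 and S5 (both at squared distance 50), and every other site is strictly farther — so u lies on the S4–S5 Voronoi edge.

S4 and S5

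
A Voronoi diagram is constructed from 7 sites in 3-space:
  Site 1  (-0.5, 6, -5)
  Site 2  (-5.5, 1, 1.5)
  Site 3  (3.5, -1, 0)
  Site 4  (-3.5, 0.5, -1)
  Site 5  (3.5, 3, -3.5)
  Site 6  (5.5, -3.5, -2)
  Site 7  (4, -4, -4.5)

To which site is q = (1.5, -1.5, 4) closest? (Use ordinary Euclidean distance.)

Site 3

Compare squared distances (the ordering matches that of the actual distances):
d²(q, Site 1) = (1.5−(-0.5))² + (-1.5−6)² + (4−(-5))² = 4 + 56.25 + 81 = 141.25
d²(q, Site 2) = (1.5−(-5.5))² + (-1.5−1)² + (4−1.5)² = 49 + 6.25 + 6.25 = 61.5
d²(q, Site 3) = (1.5−3.5)² + (-1.5−(-1))² + (4−0)² = 4 + 0.25 + 16 = 20.25
d²(q, Site 4) = (1.5−(-3.5))² + (-1.5−0.5)² + (4−(-1))² = 25 + 4 + 25 = 54
d²(q, Site 5) = (1.5−3.5)² + (-1.5−3)² + (4−(-3.5))² = 4 + 20.25 + 56.25 = 80.5
d²(q, Site 6) = (1.5−5.5)² + (-1.5−(-3.5))² + (4−(-2))² = 16 + 4 + 36 = 56
d²(q, Site 7) = (1.5−4)² + (-1.5−(-4))² + (4−(-4.5))² = 6.25 + 6.25 + 72.25 = 84.75
Minimum is at Site 3.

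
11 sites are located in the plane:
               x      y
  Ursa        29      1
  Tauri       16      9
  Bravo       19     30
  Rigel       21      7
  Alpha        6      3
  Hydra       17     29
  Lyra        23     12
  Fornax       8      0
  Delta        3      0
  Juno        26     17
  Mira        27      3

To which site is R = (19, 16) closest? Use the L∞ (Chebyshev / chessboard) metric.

Lyra

d(R, Ursa) = max(10, 15) = 15
d(R, Tauri) = max(3, 7) = 7
d(R, Bravo) = max(0, 14) = 14
d(R, Rigel) = max(2, 9) = 9
d(R, Alpha) = max(13, 13) = 13
d(R, Hydra) = max(2, 13) = 13
d(R, Lyra) = max(4, 4) = 4
d(R, Fornax) = max(11, 16) = 16
d(R, Delta) = max(16, 16) = 16
d(R, Juno) = max(7, 1) = 7
d(R, Mira) = max(8, 13) = 13
The smallest is to Lyra, so R lies in the Voronoi region of Lyra.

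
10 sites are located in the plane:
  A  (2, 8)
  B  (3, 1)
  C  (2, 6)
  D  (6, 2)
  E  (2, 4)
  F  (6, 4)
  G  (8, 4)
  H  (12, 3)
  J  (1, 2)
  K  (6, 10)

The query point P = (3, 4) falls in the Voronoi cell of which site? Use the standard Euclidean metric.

E

Since √ is increasing, it suffices to compare squared distances:
|PA|² = 1 + 16 = 17
|PB|² = 0 + 9 = 9
|PC|² = 1 + 4 = 5
|PD|² = 9 + 4 = 13
|PE|² = 1 + 0 = 1
|PF|² = 9 + 0 = 9
|PG|² = 25 + 0 = 25
|PH|² = 81 + 1 = 82
|PJ|² = 4 + 4 = 8
|PK|² = 9 + 36 = 45
E is nearest.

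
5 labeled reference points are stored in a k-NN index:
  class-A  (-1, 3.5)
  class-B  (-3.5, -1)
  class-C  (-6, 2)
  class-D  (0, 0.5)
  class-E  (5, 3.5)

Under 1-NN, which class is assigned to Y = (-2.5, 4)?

Compare squared distances (the ordering matches that of the actual distances):
d²(Y, class-A) = (-2.5−(-1))² + (4−3.5)² = 2.25 + 0.25 = 2.5
d²(Y, class-B) = (-2.5−(-3.5))² + (4−(-1))² = 1 + 25 = 26
d²(Y, class-C) = (-2.5−(-6))² + (4−2)² = 12.25 + 4 = 16.25
d²(Y, class-D) = (-2.5−0)² + (4−0.5)² = 6.25 + 12.25 = 18.5
d²(Y, class-E) = (-2.5−5)² + (4−3.5)² = 56.25 + 0.25 = 56.5
class-A is nearest.

class-A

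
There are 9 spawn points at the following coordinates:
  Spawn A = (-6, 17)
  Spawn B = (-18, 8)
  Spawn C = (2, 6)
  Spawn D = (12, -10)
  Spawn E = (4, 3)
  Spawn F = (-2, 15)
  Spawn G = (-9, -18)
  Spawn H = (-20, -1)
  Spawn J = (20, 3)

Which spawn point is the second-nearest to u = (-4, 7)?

Squared Euclidean distances:
d²(u, Spawn A) = 4 + 100 = 104
d²(u, Spawn B) = 196 + 1 = 197
d²(u, Spawn C) = 36 + 1 = 37
d²(u, Spawn D) = 256 + 289 = 545
d²(u, Spawn E) = 64 + 16 = 80
d²(u, Spawn F) = 4 + 64 = 68
d²(u, Spawn G) = 25 + 625 = 650
d²(u, Spawn H) = 256 + 64 = 320
d²(u, Spawn J) = 576 + 16 = 592
Sorted ascending: Spawn C, Spawn F, Spawn E, … — the second-nearest is Spawn F.

Spawn F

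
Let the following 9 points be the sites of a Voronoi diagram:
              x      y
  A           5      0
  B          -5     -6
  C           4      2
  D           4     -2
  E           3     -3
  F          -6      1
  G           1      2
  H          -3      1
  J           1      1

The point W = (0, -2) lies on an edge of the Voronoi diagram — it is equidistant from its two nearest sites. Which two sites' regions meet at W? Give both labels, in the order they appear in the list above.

E and J

Squared distances from W to each site:
|WA|² = (0−5)² + (-2−0)² = 25 + 4 = 29
|WB|² = (0−(-5))² + (-2−(-6))² = 25 + 16 = 41
|WC|² = (0−4)² + (-2−2)² = 16 + 16 = 32
|WD|² = (0−4)² + (-2−(-2))² = 16 + 0 = 16
|WE|² = (0−3)² + (-2−(-3))² = 9 + 1 = 10
|WF|² = (0−(-6))² + (-2−1)² = 36 + 9 = 45
|WG|² = (0−1)² + (-2−2)² = 1 + 16 = 17
|WH|² = (0−(-3))² + (-2−1)² = 9 + 9 = 18
|WJ|² = (0−1)² + (-2−1)² = 1 + 9 = 10
W is equidistant from E and J (both at squared distance 10), and every other site is strictly farther — so W lies on the E–J Voronoi edge.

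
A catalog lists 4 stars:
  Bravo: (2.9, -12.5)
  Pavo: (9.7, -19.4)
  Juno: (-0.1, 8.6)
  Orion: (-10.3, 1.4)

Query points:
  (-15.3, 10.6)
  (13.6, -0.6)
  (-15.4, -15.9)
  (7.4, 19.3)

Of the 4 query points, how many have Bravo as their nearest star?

(-15.3, 10.6) — d² to each: Bravo:864.85, Pavo:1525, Juno:235.04, Orion:109.64 → nearest is Orion
(13.6, -0.6) — d² to each: Bravo:256.1, Pavo:368.65, Juno:272.33, Orion:575.21 → nearest is Bravo
(-15.4, -15.9) — d² to each: Bravo:346.45, Pavo:642.26, Juno:834.34, Orion:325.3 → nearest is Orion
(7.4, 19.3) — d² to each: Bravo:1031.49, Pavo:1502.98, Juno:170.74, Orion:633.7 → nearest is Juno
1 of the 4 points has Bravo as nearest.

1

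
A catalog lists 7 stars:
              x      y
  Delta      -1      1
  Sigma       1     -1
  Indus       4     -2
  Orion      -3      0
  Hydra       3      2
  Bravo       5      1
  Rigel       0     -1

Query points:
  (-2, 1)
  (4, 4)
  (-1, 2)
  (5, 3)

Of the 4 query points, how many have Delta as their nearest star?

(-2, 1) — d² to each: Delta:1, Sigma:13, Indus:45, Orion:2, Hydra:26, Bravo:49, Rigel:8 → nearest is Delta
(4, 4) — d² to each: Delta:34, Sigma:34, Indus:36, Orion:65, Hydra:5, Bravo:10, Rigel:41 → nearest is Hydra
(-1, 2) — d² to each: Delta:1, Sigma:13, Indus:41, Orion:8, Hydra:16, Bravo:37, Rigel:10 → nearest is Delta
(5, 3) — d² to each: Delta:40, Sigma:32, Indus:26, Orion:73, Hydra:5, Bravo:4, Rigel:41 → nearest is Bravo
2 of the 4 points have Delta as nearest.

2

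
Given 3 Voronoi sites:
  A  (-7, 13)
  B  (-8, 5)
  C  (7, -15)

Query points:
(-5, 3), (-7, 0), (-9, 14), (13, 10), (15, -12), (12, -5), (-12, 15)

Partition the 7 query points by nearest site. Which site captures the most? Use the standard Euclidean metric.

(-5, 3) — d² to each: A:104, B:13, C:468 → nearest is B
(-7, 0) — d² to each: A:169, B:26, C:421 → nearest is B
(-9, 14) — d² to each: A:5, B:82, C:1097 → nearest is A
(13, 10) — d² to each: A:409, B:466, C:661 → nearest is A
(15, -12) — d² to each: A:1109, B:818, C:73 → nearest is C
(12, -5) — d² to each: A:685, B:500, C:125 → nearest is C
(-12, 15) — d² to each: A:29, B:116, C:1261 → nearest is A
Tally — A:3, B:2, C:2. A captures the most (3).

A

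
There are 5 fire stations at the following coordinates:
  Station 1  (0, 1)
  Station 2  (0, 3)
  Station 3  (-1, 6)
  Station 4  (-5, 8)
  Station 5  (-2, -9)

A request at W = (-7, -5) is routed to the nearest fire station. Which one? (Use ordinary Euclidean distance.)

Compare squared distances (the ordering matches that of the actual distances):
d²(W, Station 1) = (-7−0)² + (-5−1)² = 49 + 36 = 85
d²(W, Station 2) = (-7−0)² + (-5−3)² = 49 + 64 = 113
d²(W, Station 3) = (-7−(-1))² + (-5−6)² = 36 + 121 = 157
d²(W, Station 4) = (-7−(-5))² + (-5−8)² = 4 + 169 = 173
d²(W, Station 5) = (-7−(-2))² + (-5−(-9))² = 25 + 16 = 41
Minimum is at Station 5.

Station 5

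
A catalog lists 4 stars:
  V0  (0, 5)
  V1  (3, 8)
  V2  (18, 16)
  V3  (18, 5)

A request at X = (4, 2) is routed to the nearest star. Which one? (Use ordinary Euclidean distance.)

V0

Since √ is increasing, it suffices to compare squared distances:
|XV0|² = (4−0)² + (2−5)² = 16 + 9 = 25
|XV1|² = (4−3)² + (2−8)² = 1 + 36 = 37
|XV2|² = (4−18)² + (2−16)² = 196 + 196 = 392
|XV3|² = (4−18)² + (2−5)² = 196 + 9 = 205
Minimum is at V0.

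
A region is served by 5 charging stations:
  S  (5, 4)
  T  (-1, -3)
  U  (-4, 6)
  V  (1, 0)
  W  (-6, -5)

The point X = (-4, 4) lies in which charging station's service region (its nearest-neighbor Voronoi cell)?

Since √ is increasing, it suffices to compare squared distances:
|XS|² = (-4−5)² + (4−4)² = 81 + 0 = 81
|XT|² = (-4−(-1))² + (4−(-3))² = 9 + 49 = 58
|XU|² = (-4−(-4))² + (4−6)² = 0 + 4 = 4
|XV|² = (-4−1)² + (4−0)² = 25 + 16 = 41
|XW|² = (-4−(-6))² + (4−(-5))² = 4 + 81 = 85
The smallest is to U, so X lies in the Voronoi region of U.

U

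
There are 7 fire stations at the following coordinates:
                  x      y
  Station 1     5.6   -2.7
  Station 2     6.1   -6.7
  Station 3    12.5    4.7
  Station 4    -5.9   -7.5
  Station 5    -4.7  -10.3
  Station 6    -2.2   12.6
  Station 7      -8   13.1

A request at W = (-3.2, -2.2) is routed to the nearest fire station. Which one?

Compare squared distances (the ordering matches that of the actual distances):
d²(W, Station 1) = (-3.2−5.6)² + (-2.2−(-2.7))² = 77.44 + 0.25 = 77.69
d²(W, Station 2) = (-3.2−6.1)² + (-2.2−(-6.7))² = 86.49 + 20.25 = 106.74
d²(W, Station 3) = (-3.2−12.5)² + (-2.2−4.7)² = 246.49 + 47.61 = 294.1
d²(W, Station 4) = (-3.2−(-5.9))² + (-2.2−(-7.5))² = 7.29 + 28.09 = 35.38
d²(W, Station 5) = (-3.2−(-4.7))² + (-2.2−(-10.3))² = 2.25 + 65.61 = 67.86
d²(W, Station 6) = (-3.2−(-2.2))² + (-2.2−12.6)² = 1 + 219.04 = 220.04
d²(W, Station 7) = (-3.2−(-8))² + (-2.2−13.1)² = 23.04 + 234.09 = 257.13
Minimum is at Station 4.

Station 4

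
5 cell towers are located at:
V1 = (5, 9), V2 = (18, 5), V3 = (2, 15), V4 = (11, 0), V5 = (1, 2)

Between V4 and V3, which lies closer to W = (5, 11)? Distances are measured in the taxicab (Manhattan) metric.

d(W,V4) = |5−11| + |11−0| = 6 + 11 = 17
d(W,V3) = |5−2| + |11−15| = 3 + 4 = 7
17 > 7, so V3 is closer.

V3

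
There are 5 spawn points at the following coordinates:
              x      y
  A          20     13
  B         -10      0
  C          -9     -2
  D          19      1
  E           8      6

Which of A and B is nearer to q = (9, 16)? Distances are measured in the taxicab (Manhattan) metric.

d(q,A) = |9−20| + |16−13| = 11 + 3 = 14
d(q,B) = |9−(-10)| + |16−0| = 19 + 16 = 35
14 < 35, so A is closer.

A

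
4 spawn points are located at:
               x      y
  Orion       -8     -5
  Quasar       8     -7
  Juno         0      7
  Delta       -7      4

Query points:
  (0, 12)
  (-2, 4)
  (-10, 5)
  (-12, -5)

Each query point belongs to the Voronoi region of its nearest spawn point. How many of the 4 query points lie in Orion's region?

1

(0, 12) — d² to each: Orion:353, Quasar:425, Juno:25, Delta:113 → nearest is Juno
(-2, 4) — d² to each: Orion:117, Quasar:221, Juno:13, Delta:25 → nearest is Juno
(-10, 5) — d² to each: Orion:104, Quasar:468, Juno:104, Delta:10 → nearest is Delta
(-12, -5) — d² to each: Orion:16, Quasar:404, Juno:288, Delta:106 → nearest is Orion
1 of the 4 points has Orion as nearest.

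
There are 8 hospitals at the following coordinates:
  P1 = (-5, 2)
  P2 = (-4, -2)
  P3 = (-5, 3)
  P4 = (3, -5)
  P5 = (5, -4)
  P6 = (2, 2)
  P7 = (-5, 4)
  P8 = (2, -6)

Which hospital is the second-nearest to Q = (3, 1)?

P5

Since √ is increasing, it suffices to compare squared distances:
|QP1|² = (3−(-5))² + (1−2)² = 64 + 1 = 65
|QP2|² = (3−(-4))² + (1−(-2))² = 49 + 9 = 58
|QP3|² = (3−(-5))² + (1−3)² = 64 + 4 = 68
|QP4|² = (3−3)² + (1−(-5))² = 0 + 36 = 36
|QP5|² = (3−5)² + (1−(-4))² = 4 + 25 = 29
|QP6|² = (3−2)² + (1−2)² = 1 + 1 = 2
|QP7|² = (3−(-5))² + (1−4)² = 64 + 9 = 73
|QP8|² = (3−2)² + (1−(-6))² = 1 + 49 = 50
Sorted ascending: P6, P5, P4, … — the second-nearest is P5.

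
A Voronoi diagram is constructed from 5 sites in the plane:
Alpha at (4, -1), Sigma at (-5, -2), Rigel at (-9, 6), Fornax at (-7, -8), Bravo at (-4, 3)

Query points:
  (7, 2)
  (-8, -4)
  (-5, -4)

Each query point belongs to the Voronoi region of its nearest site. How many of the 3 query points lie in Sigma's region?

(7, 2) — d² to each: Alpha:18, Sigma:160, Rigel:272, Fornax:296, Bravo:122 → nearest is Alpha
(-8, -4) — d² to each: Alpha:153, Sigma:13, Rigel:101, Fornax:17, Bravo:65 → nearest is Sigma
(-5, -4) — d² to each: Alpha:90, Sigma:4, Rigel:116, Fornax:20, Bravo:50 → nearest is Sigma
2 of the 3 points have Sigma as nearest.

2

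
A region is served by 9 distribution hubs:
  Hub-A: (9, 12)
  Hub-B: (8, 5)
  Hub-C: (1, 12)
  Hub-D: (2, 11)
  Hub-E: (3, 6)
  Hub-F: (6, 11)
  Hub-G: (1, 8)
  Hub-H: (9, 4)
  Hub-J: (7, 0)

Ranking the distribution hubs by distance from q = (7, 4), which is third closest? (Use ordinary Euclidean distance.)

Hub-J

Squared Euclidean distances:
d²(q, Hub-A) = 4 + 64 = 68
d²(q, Hub-B) = 1 + 1 = 2
d²(q, Hub-C) = 36 + 64 = 100
d²(q, Hub-D) = 25 + 49 = 74
d²(q, Hub-E) = 16 + 4 = 20
d²(q, Hub-F) = 1 + 49 = 50
d²(q, Hub-G) = 36 + 16 = 52
d²(q, Hub-H) = 4 + 0 = 4
d²(q, Hub-J) = 0 + 16 = 16
Sorted ascending: Hub-B, Hub-H, Hub-J, Hub-E, … — the third-nearest is Hub-J.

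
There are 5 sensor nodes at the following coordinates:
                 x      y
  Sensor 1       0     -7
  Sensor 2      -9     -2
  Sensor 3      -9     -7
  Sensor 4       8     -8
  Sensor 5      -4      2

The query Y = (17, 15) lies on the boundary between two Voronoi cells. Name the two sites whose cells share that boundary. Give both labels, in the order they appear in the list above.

Sensor 4 and Sensor 5

Squared distances from Y to each site:
d²(Y, Sensor 1) = (17−0)² + (15−(-7))² = 289 + 484 = 773
d²(Y, Sensor 2) = (17−(-9))² + (15−(-2))² = 676 + 289 = 965
d²(Y, Sensor 3) = (17−(-9))² + (15−(-7))² = 676 + 484 = 1160
d²(Y, Sensor 4) = (17−8)² + (15−(-8))² = 81 + 529 = 610
d²(Y, Sensor 5) = (17−(-4))² + (15−2)² = 441 + 169 = 610
Y is equidistant from Sensor 4 and Sensor 5 (both at squared distance 610), and every other site is strictly farther — so Y lies on the Sensor 4–Sensor 5 Voronoi edge.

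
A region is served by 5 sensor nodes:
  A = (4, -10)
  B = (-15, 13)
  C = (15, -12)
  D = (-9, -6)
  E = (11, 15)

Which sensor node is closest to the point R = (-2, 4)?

Compare squared distances (the ordering matches that of the actual distances):
|RA|² = (-2−4)² + (4−(-10))² = 36 + 196 = 232
|RB|² = (-2−(-15))² + (4−13)² = 169 + 81 = 250
|RC|² = (-2−15)² + (4−(-12))² = 289 + 256 = 545
|RD|² = (-2−(-9))² + (4−(-6))² = 49 + 100 = 149
|RE|² = (-2−11)² + (4−15)² = 169 + 121 = 290
Minimum is at D.

D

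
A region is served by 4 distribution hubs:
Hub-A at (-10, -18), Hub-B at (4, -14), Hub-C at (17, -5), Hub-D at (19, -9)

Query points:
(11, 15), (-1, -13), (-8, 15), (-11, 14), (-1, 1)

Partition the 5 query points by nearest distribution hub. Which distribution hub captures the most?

(11, 15) — d² to each: Hub-A:1530, Hub-B:890, Hub-C:436, Hub-D:640 → nearest is Hub-C
(-1, -13) — d² to each: Hub-A:106, Hub-B:26, Hub-C:388, Hub-D:416 → nearest is Hub-B
(-8, 15) — d² to each: Hub-A:1093, Hub-B:985, Hub-C:1025, Hub-D:1305 → nearest is Hub-B
(-11, 14) — d² to each: Hub-A:1025, Hub-B:1009, Hub-C:1145, Hub-D:1429 → nearest is Hub-B
(-1, 1) — d² to each: Hub-A:442, Hub-B:250, Hub-C:360, Hub-D:500 → nearest is Hub-B
Tally — Hub-B:4, Hub-C:1. Hub-B captures the most (4).

Hub-B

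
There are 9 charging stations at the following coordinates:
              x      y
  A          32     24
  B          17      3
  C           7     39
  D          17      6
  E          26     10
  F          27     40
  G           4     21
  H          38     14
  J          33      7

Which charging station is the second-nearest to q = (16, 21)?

E

Squared Euclidean distances:
|qA|² = (16−32)² + (21−24)² = 256 + 9 = 265
|qB|² = (16−17)² + (21−3)² = 1 + 324 = 325
|qC|² = (16−7)² + (21−39)² = 81 + 324 = 405
|qD|² = (16−17)² + (21−6)² = 1 + 225 = 226
|qE|² = (16−26)² + (21−10)² = 100 + 121 = 221
|qF|² = (16−27)² + (21−40)² = 121 + 361 = 482
|qG|² = (16−4)² + (21−21)² = 144 + 0 = 144
|qH|² = (16−38)² + (21−14)² = 484 + 49 = 533
|qJ|² = (16−33)² + (21−7)² = 289 + 196 = 485
Sorted ascending: G, E, D, … — the second-nearest is E.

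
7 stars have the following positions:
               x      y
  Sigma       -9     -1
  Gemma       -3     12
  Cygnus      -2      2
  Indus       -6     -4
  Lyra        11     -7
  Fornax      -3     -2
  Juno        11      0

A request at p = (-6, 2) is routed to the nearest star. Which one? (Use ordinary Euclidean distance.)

Since √ is increasing, it suffices to compare squared distances:
d²(p, Sigma) = (-6−(-9))² + (2−(-1))² = 9 + 9 = 18
d²(p, Gemma) = (-6−(-3))² + (2−12)² = 9 + 100 = 109
d²(p, Cygnus) = (-6−(-2))² + (2−2)² = 16 + 0 = 16
d²(p, Indus) = (-6−(-6))² + (2−(-4))² = 0 + 36 = 36
d²(p, Lyra) = (-6−11)² + (2−(-7))² = 289 + 81 = 370
d²(p, Fornax) = (-6−(-3))² + (2−(-2))² = 9 + 16 = 25
d²(p, Juno) = (-6−11)² + (2−0)² = 289 + 4 = 293
Minimum is at Cygnus.

Cygnus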